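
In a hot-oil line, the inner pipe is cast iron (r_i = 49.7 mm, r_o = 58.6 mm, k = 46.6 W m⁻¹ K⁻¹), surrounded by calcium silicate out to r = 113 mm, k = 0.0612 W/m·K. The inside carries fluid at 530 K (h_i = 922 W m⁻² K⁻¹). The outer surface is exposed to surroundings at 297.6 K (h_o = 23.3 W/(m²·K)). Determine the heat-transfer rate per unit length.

Q' = 131 W/m

Treat each layer as a resistance in series:
  R'_conv,in = 1/(2πr h) = 1/(2π·0.0497·922) = 0.003473 m·K/W
  R'_cast iron = ln(0.0586/0.0497)/(2πk) = 0.1647/(2π·46.6) = 5.626×10^-4 m·K/W
  R'_calcium silicate = ln(0.113/0.0586)/(2πk) = 0.6567/(2π·0.0612) = 1.708 m·K/W
  R'_conv,out = 1/(2πr h) = 1/(2π·0.113·23.3) = 0.06045 m·K/W
ΣR = 0.003473 + 5.626×10^-4 + 1.708 + 0.06045 = 1.772 m·K/W
Q' = ΔT/ΣR = (530 K − 297.6 K)/1.772 = 131 W/m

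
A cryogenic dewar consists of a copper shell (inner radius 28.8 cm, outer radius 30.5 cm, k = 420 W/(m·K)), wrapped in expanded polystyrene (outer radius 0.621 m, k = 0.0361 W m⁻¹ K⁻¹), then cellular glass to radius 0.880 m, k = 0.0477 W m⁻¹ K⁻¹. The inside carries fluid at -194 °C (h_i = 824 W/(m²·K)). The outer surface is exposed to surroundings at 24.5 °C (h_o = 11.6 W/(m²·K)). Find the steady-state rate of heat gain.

Series thermal resistances, inner to outer:
  R_conv,in = 1/(4πr²h) = 1/(4π·0.288²·824) = 0.001164 K/W
  R_copper = (1/0.288 − 1/0.305)/(4πk) = 0.1935/(4π·420) = 3.667×10^-5 K/W
  R_expanded polystyrene = (1/0.305 − 1/0.621)/(4πk) = 1.668/(4π·0.0361) = 3.678 K/W
  R_cellular glass = (1/0.621 − 1/0.880)/(4πk) = 0.4739/(4π·0.0477) = 0.7907 K/W
  R_conv,out = 1/(4πr²h) = 1/(4π·0.880²·11.6) = 0.008859 K/W
ΣR = 0.001164 + 3.667×10^-5 + 3.678 + 0.7907 + 0.008859 = 4.479 K/W
Q = ΔT/ΣR = (-194 °C − 24.5 °C)/4.479 = -48.8 W
(Negative Q ⇒ heat flows inward; heat gain = 48.8 W.)

Q = 48.8 W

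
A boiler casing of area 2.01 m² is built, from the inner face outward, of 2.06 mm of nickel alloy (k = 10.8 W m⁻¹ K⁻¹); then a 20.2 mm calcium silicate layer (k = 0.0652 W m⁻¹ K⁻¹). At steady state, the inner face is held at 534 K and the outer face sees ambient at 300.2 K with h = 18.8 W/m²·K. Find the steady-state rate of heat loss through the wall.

Resistance network (inner→outer):
  R_nickel alloy = L/(kA) = 0.00206/(10.8·2.01) = 9.490×10^-5 K/W
  R_calcium silicate = L/(kA) = 0.0202/(0.0652·2.01) = 0.1541 K/W
  R_conv,out = 1/(hA) = 1/(18.8·2.01) = 0.02646 K/W
ΣR = 9.490×10^-5 + 0.1541 + 0.02646 = 0.1807 K/W
Q = ΔT/ΣR = (534 K − 300.2 K)/0.1807 = 1290 W

Q = 1290 W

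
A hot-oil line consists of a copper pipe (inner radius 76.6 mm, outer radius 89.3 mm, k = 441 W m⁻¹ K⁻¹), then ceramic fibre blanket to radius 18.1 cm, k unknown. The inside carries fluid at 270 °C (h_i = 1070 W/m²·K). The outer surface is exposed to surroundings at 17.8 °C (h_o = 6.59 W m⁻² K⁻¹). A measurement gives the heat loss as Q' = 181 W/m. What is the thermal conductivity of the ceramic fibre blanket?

ΣR = ΔT/Q' = |270 − 17.8|/181 = 1.393 m·K/W
Known resistances:
  R'_conv,in = 1/(2πr h) = 1/(2π·0.0766·1070) = 0.001942 m·K/W
  R'_copper = ln(0.0893/0.0766)/(2πk) = 0.1534/(2π·441) = 5.536×10^-5 m·K/W
  R'_conv,out = 1/(2πr h) = 1/(2π·0.181·6.59) = 0.1334 m·K/W
R_ceramic fibre blanket = ΣR − ΣR_known = 1.393 − 0.1354 = 1.258 m·K/W
ln(r₂/r₁)/(2πk) = 1.258 ⇒ k = 0.7065/(2π·1.258) = 0.0894 W/m·K

k = 0.0894 W/m·K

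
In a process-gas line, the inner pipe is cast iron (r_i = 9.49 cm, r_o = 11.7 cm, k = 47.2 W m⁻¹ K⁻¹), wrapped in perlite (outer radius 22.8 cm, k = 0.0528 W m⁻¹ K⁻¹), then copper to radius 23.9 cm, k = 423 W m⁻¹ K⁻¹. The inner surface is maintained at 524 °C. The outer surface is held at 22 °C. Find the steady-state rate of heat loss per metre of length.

Q' = 250 W/m

Resistance network (inner→outer):
  R'_cast iron = ln(0.117/0.0949)/(2πk) = 0.2094/(2π·47.2) = 7.059×10^-4 m·K/W
  R'_perlite = ln(0.228/0.117)/(2πk) = 0.6672/(2π·0.0528) = 2.011 m·K/W
  R'_copper = ln(0.239/0.228)/(2πk) = 0.04712/(2π·423) = 1.773×10^-5 m·K/W
ΣR = 7.059×10^-4 + 2.011 + 1.773×10^-5 = 2.012 m·K/W
Q' = ΔT/ΣR = (524 °C − 22 °C)/2.012 = 250 W/m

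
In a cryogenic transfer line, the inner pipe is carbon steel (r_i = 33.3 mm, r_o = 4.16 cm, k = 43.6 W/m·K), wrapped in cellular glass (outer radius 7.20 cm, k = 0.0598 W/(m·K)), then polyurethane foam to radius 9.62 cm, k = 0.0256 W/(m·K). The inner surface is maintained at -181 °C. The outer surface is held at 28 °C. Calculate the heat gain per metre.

Treat each layer as a resistance in series:
  R'_carbon steel = ln(0.0416/0.0333)/(2πk) = 0.2225/(2π·43.6) = 8.124×10^-4 m·K/W
  R'_cellular glass = ln(0.0720/0.0416)/(2πk) = 0.5486/(2π·0.0598) = 1.460 m·K/W
  R'_polyurethane foam = ln(0.0962/0.0720)/(2πk) = 0.2898/(2π·0.0256) = 1.801 m·K/W
ΣR = 8.124×10^-4 + 1.460 + 1.801 = 3.262 m·K/W
Q' = ΔT/ΣR = (-181 °C − 28 °C)/3.262 = -64.1 W/m
(Negative Q' ⇒ heat flows inward; heat gain = 64.1 W/m.)

Q' = 64.1 W/m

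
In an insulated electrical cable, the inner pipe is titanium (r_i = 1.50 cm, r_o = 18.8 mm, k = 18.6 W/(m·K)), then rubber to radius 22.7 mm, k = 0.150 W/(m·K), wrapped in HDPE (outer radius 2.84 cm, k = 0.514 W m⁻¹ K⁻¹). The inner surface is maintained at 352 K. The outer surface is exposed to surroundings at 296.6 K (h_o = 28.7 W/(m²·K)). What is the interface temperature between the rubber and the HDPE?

Treat each layer as a resistance in series:
  R'_titanium = ln(0.0188/0.0150)/(2πk) = 0.2258/(2π·18.6) = 0.001932 m·K/W
  R'_rubber = ln(0.0227/0.0188)/(2πk) = 0.1885/(2π·0.150) = 0.2000 m·K/W
  R'_HDPE = ln(0.0284/0.0227)/(2πk) = 0.2240/(2π·0.514) = 0.06937 m·K/W
  R'_conv,out = 1/(2πr h) = 1/(2π·0.0284·28.7) = 0.1953 m·K/W
ΣR = 0.001932 + 0.2000 + 0.06937 + 0.1953 = 0.4666 m·K/W
Q' = ΔT/ΣR = (352 K − 296.6 K)/0.4666 = 118.7 W/m
From the inner boundary to the rubber/HDPE interface, ΣR_partial = 0.2019 m·K/W.
T_interface = T_in − Q'·ΣR_partial = 352 K − (118.7)(0.2019) = 328.0 K

T = 328.0 K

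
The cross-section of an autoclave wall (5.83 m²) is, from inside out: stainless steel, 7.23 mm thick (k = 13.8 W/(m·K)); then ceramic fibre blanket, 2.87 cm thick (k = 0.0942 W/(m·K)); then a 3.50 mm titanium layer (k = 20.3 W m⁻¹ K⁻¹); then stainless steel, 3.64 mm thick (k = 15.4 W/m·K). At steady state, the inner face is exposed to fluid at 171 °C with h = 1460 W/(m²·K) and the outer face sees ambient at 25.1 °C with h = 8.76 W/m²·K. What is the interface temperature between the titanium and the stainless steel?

T = 64.8 °C

Treat each layer as a resistance in series:
  R_conv,in = 1/(hA) = 1/(1460·5.83) = 1.175×10^-4 K/W
  R_stainless steel = L/(kA) = 0.00723/(13.8·5.83) = 8.987×10^-5 K/W
  R_ceramic fibre blanket = L/(kA) = 0.0287/(0.0942·5.83) = 0.05226 K/W
  R_titanium = L/(kA) = 0.00350/(20.3·5.83) = 2.957×10^-5 K/W
  R_stainless steel = L/(kA) = 0.00364/(15.4·5.83) = 4.054×10^-5 K/W
  R_conv,out = 1/(hA) = 1/(8.76·5.83) = 0.01958 K/W
ΣR = 1.175×10^-4 + 8.987×10^-5 + 0.05226 + 2.957×10^-5 + 4.054×10^-5 + 0.01958 = 0.07212 K/W
Q = ΔT/ΣR = (171 °C − 25.1 °C)/0.07212 = 2023 W
From the inner boundary to the titanium/stainless steel interface, ΣR_partial = 0.05250 K/W.
T_interface = T_in − Q·ΣR_partial = 171 °C − (2023)(0.05250) = 64.8 °C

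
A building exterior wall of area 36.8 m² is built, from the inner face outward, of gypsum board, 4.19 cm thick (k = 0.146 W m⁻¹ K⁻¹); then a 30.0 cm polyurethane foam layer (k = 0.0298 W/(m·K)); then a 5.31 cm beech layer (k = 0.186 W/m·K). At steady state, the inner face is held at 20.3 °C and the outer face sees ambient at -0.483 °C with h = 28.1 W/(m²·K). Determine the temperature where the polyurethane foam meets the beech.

Series thermal resistances, inner to outer:
  R_gypsum board = L/(kA) = 0.0419/(0.146·36.8) = 0.007799 K/W
  R_polyurethane foam = L/(kA) = 0.300/(0.0298·36.8) = 0.2736 K/W
  R_beech = L/(kA) = 0.0531/(0.186·36.8) = 0.007758 K/W
  R_conv,out = 1/(hA) = 1/(28.1·36.8) = 9.670×10^-4 K/W
ΣR = 0.007799 + 0.2736 + 0.007758 + 9.670×10^-4 = 0.2901 K/W
Q = ΔT/ΣR = (20.3 °C − -0.483 °C)/0.2901 = 71.64 W
From the inner boundary to the polyurethane foam/beech interface, ΣR_partial = 0.2814 K/W.
T_interface = T_in − Q·ΣR_partial = 20.3 °C − (71.64)(0.2814) = 0.14 °C

T = 0.14 °C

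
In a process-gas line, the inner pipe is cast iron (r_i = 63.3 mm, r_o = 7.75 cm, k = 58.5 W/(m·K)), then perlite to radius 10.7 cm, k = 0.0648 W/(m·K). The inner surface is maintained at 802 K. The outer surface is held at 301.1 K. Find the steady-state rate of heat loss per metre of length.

Q' = 632 W/m

Treat each layer as a resistance in series:
  R'_cast iron = ln(0.0775/0.0633)/(2πk) = 0.2024/(2π·58.5) = 5.506×10^-4 m·K/W
  R'_perlite = ln(0.107/0.0775)/(2πk) = 0.3226/(2π·0.0648) = 0.7922 m·K/W
ΣR = 5.506×10^-4 + 0.7922 = 0.7928 m·K/W
Q' = ΔT/ΣR = (802 K − 301.1 K)/0.7928 = 632 W/m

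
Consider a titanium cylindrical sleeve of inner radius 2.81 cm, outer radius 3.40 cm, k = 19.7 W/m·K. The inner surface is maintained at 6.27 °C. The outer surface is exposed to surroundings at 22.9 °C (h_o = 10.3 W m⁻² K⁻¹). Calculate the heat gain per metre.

Q' = 36.5 W/m

Resistance network (inner→outer):
  R'_titanium = ln(0.0340/0.0281)/(2πk) = 0.1906/(2π·19.7) = 0.001540 m·K/W
  R'_conv,out = 1/(2πr h) = 1/(2π·0.0340·10.3) = 0.4545 m·K/W
ΣR = 0.001540 + 0.4545 = 0.4560 m·K/W
Q' = ΔT/ΣR = (6.27 °C − 22.9 °C)/0.4560 = -36.5 W/m
(Negative Q' ⇒ heat flows inward; heat gain = 36.5 W/m.)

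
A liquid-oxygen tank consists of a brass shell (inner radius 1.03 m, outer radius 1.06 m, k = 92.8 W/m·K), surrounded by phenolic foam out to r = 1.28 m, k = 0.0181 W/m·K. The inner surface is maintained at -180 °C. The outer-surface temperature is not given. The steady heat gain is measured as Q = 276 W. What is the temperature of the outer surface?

T_out = 16.8 °C

Series resistances:
  R_brass = (1/1.03 − 1/1.06)/(4πk) = 0.02748/(4π·92.8) = 2.356×10^-5 K/W
  R_phenolic foam = (1/1.06 − 1/1.28)/(4πk) = 0.1621/(4π·0.0181) = 0.7129 K/W
ΣR = 0.7129 K/W
ΔT = Q·ΣR = 276 × 0.7129 = 196.8 K
Heat flows inward, so T_out = T_in + ΔT = -180 + 196.8 = 16.8 °C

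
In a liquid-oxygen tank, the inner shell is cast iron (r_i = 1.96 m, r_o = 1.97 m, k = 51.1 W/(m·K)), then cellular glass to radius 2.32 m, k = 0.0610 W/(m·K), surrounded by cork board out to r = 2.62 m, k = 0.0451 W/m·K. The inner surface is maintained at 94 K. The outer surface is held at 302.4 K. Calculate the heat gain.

Series thermal resistances, inner to outer:
  R_cast iron = (1/1.96 − 1/1.97)/(4πk) = 0.002590/(4π·51.1) = 4.033×10^-6 K/W
  R_cellular glass = (1/1.97 − 1/2.32)/(4πk) = 0.07658/(4π·0.0610) = 0.09990 K/W
  R_cork board = (1/2.32 − 1/2.62)/(4πk) = 0.04936/(4π·0.0451) = 0.08709 K/W
ΣR = 4.033×10^-6 + 0.09990 + 0.08709 = 0.1870 K/W
Q = ΔT/ΣR = (94 K − 302.4 K)/0.1870 = -1110 W
(Negative Q ⇒ heat flows inward; heat gain = 1110 W.)

Q = 1110 W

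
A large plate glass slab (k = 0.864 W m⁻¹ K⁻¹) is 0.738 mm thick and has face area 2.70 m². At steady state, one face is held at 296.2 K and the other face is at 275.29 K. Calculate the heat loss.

Q = kA·ΔT/L = 0.864 × 2.70 × |296.2 K − 275.29 K| / 7.38×10^-4 = 66100 W

Q = 66100 W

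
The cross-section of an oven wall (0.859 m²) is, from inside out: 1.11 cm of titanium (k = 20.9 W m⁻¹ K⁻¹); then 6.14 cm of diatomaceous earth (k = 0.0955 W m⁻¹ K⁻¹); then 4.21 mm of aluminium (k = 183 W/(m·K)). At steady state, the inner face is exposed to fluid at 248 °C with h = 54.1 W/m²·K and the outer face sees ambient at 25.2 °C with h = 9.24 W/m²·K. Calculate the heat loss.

Q = 248 W

Resistance network (inner→outer):
  R_conv,in = 1/(hA) = 1/(54.1·0.859) = 0.02152 K/W
  R_titanium = L/(kA) = 0.0111/(20.9·0.859) = 6.183×10^-4 K/W
  R_diatomaceous earth = L/(kA) = 0.0614/(0.0955·0.859) = 0.7485 K/W
  R_aluminium = L/(kA) = 0.00421/(183·0.859) = 2.678×10^-5 K/W
  R_conv,out = 1/(hA) = 1/(9.24·0.859) = 0.1260 K/W
ΣR = 0.02152 + 6.183×10^-4 + 0.7485 + 2.678×10^-5 + 0.1260 = 0.8967 K/W
Q = ΔT/ΣR = (248 °C − 25.2 °C)/0.8967 = 248 W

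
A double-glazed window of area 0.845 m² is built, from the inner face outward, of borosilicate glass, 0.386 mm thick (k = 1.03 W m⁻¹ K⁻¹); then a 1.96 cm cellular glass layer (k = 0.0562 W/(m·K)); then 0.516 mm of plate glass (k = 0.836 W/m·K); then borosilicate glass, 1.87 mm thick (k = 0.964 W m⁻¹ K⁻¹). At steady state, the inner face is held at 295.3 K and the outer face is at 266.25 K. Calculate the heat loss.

Q = 69.8 W

Series thermal resistances, inner to outer:
  R_borosilicate glass = L/(kA) = 3.86×10^-4/(1.03·0.845) = 4.435×10^-4 K/W
  R_cellular glass = L/(kA) = 0.0196/(0.0562·0.845) = 0.4127 K/W
  R_plate glass = L/(kA) = 5.16×10^-4/(0.836·0.845) = 7.304×10^-4 K/W
  R_borosilicate glass = L/(kA) = 0.00187/(0.964·0.845) = 0.002296 K/W
ΣR = 4.435×10^-4 + 0.4127 + 7.304×10^-4 + 0.002296 = 0.4162 K/W
Q = ΔT/ΣR = (295.3 K − 266.25 K)/0.4162 = 69.8 W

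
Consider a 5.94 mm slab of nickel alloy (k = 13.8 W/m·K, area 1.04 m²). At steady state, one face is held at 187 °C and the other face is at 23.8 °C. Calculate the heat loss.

Q = kA·ΔT/L = 13.8 × 1.04 × |187 °C − 23.8 °C| / 0.00594 = 3.94×10^5 W

Q = 394 kW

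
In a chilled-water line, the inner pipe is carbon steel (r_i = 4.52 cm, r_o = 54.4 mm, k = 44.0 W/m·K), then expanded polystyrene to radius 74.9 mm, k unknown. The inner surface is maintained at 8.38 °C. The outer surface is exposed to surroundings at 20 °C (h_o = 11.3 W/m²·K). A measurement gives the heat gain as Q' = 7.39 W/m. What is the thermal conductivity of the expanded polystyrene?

ΣR = ΔT/Q' = |8.38 − 20|/7.39 = 1.572 m·K/W
Known resistances:
  R'_carbon steel = ln(0.0544/0.0452)/(2πk) = 0.1853/(2π·44.0) = 6.701×10^-4 m·K/W
  R'_conv,out = 1/(2πr h) = 1/(2π·0.0749·11.3) = 0.1880 m·K/W
R_expanded polystyrene = ΣR − ΣR_known = 1.572 − 0.1887 = 1.383 m·K/W
ln(r₂/r₁)/(2πk) = 1.383 ⇒ k = 0.3198/(2π·1.383) = 0.0368 W/m·K

k = 0.0368 W/m·K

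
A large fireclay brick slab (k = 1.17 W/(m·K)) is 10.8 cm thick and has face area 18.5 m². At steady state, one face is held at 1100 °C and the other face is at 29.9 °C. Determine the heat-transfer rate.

Q = 214 kW

Q = kA·ΔT/L = 1.17 × 18.5 × |1100 °C − 29.9 °C| / 0.108 = 2.14×10^5 W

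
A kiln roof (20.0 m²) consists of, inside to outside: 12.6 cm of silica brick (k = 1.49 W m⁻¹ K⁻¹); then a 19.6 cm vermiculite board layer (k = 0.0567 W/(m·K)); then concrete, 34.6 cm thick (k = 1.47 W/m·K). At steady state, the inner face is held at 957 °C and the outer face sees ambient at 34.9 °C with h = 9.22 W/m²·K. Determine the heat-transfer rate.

Q = 4750 W

Series thermal resistances, inner to outer:
  R_silica brick = L/(kA) = 0.126/(1.49·20.0) = 0.004228 K/W
  R_vermiculite board = L/(kA) = 0.196/(0.0567·20.0) = 0.1728 K/W
  R_concrete = L/(kA) = 0.346/(1.47·20.0) = 0.01177 K/W
  R_conv,out = 1/(hA) = 1/(9.22·20.0) = 0.005423 K/W
ΣR = 0.004228 + 0.1728 + 0.01177 + 0.005423 = 0.1942 K/W
Q = ΔT/ΣR = (957 °C − 34.9 °C)/0.1942 = 4750 W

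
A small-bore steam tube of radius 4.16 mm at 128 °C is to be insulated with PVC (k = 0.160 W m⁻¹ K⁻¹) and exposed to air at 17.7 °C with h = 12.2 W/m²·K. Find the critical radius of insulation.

r_cr = 1.31 cm

For a cylinder, r_cr = k_ins/h = 0.160/12.2 = 0.0131 m = 1.31 cm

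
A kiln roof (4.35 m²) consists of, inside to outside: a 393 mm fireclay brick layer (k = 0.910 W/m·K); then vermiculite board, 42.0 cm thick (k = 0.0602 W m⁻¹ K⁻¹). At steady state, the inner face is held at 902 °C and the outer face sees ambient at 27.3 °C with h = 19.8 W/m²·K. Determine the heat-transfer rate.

Q = 510 W

Resistance network (inner→outer):
  R_fireclay brick = L/(kA) = 0.393/(0.910·4.35) = 0.09928 K/W
  R_vermiculite board = L/(kA) = 0.420/(0.0602·4.35) = 1.604 K/W
  R_conv,out = 1/(hA) = 1/(19.8·4.35) = 0.01161 K/W
ΣR = 0.09928 + 1.604 + 0.01161 = 1.715 K/W
Q = ΔT/ΣR = (902 °C − 27.3 °C)/1.715 = 510 W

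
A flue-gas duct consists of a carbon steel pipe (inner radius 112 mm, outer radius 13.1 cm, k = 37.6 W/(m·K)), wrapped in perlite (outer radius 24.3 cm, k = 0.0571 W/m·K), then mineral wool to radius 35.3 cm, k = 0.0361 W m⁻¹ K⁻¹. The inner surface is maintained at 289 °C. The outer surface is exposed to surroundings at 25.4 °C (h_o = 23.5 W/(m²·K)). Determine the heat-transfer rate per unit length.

Q' = 77.8 W/m

Series thermal resistances, inner to outer:
  R'_carbon steel = ln(0.131/0.112)/(2πk) = 0.1567/(2π·37.6) = 6.633×10^-4 m·K/W
  R'_perlite = ln(0.243/0.131)/(2πk) = 0.6179/(2π·0.0571) = 1.722 m·K/W
  R'_mineral wool = ln(0.353/0.243)/(2πk) = 0.3734/(2π·0.0361) = 1.646 m·K/W
  R'_conv,out = 1/(2πr h) = 1/(2π·0.353·23.5) = 0.01919 m·K/W
ΣR = 6.633×10^-4 + 1.722 + 1.646 + 0.01919 = 3.388 m·K/W
Q' = ΔT/ΣR = (289 °C − 25.4 °C)/3.388 = 77.8 W/m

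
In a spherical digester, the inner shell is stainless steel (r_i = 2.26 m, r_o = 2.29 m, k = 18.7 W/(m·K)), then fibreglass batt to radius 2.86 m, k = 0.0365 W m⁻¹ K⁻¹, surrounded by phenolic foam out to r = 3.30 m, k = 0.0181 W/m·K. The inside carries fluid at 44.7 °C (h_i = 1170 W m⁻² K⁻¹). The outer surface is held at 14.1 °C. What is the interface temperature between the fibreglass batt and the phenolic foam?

Series thermal resistances, inner to outer:
  R_conv,in = 1/(4πr²h) = 1/(4π·2.26²·1170) = 1.332×10^-5 K/W
  R_stainless steel = (1/2.26 − 1/2.29)/(4πk) = 0.005797/(4π·18.7) = 2.467×10^-5 K/W
  R_fibreglass batt = (1/2.29 − 1/2.86)/(4πk) = 0.08703/(4π·0.0365) = 0.1897 K/W
  R_phenolic foam = (1/2.86 − 1/3.30)/(4πk) = 0.04662/(4π·0.0181) = 0.2050 K/W
ΣR = 1.332×10^-5 + 2.467×10^-5 + 0.1897 + 0.2050 = 0.3947 K/W
Q = ΔT/ΣR = (44.7 °C − 14.1 °C)/0.3947 = 77.53 W
From the inner boundary to the fibreglass batt/phenolic foam interface, ΣR_partial = 0.1897 K/W.
T_interface = T_in − Q·ΣR_partial = 44.7 °C − (77.53)(0.1897) = 30.0 °C

T = 30.0 °C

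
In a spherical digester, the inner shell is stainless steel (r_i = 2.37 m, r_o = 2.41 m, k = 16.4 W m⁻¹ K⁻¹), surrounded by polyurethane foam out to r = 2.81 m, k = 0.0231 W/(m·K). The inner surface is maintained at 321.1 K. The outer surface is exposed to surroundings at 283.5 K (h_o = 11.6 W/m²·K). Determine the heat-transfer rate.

Series thermal resistances, inner to outer:
  R_stainless steel = (1/2.37 − 1/2.41)/(4πk) = 0.007003/(4π·16.4) = 3.398×10^-5 K/W
  R_polyurethane foam = (1/2.41 − 1/2.81)/(4πk) = 0.05907/(4π·0.0231) = 0.2035 K/W
  R_conv,out = 1/(4πr²h) = 1/(4π·2.81²·11.6) = 8.688×10^-4 K/W
ΣR = 3.398×10^-5 + 0.2035 + 8.688×10^-4 = 0.2044 K/W
Q = ΔT/ΣR = (321.1 K − 283.5 K)/0.2044 = 184 W

Q = 184 W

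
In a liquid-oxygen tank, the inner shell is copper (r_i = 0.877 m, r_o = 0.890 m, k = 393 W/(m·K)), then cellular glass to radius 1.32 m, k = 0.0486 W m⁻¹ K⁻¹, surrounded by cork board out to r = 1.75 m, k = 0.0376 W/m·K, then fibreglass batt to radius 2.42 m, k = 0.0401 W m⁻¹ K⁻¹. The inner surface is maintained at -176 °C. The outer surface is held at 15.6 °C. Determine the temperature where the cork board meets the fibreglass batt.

Treat each layer as a resistance in series:
  R_copper = (1/0.877 − 1/0.890)/(4πk) = 0.01666/(4π·393) = 3.372×10^-6 K/W
  R_cellular glass = (1/0.890 − 1/1.32)/(4πk) = 0.3660/(4π·0.0486) = 0.5993 K/W
  R_cork board = (1/1.32 − 1/1.75)/(4πk) = 0.1861/(4π·0.0376) = 0.3940 K/W
  R_fibreglass batt = (1/1.75 − 1/2.42)/(4πk) = 0.1582/(4π·0.0401) = 0.3140 K/W
ΣR = 3.372×10^-6 + 0.5993 + 0.3940 + 0.3140 = 1.307 K/W
Q = ΔT/ΣR = (-176 °C − 15.6 °C)/1.307 = -146.6 W
From the inner boundary to the cork board/fibreglass batt interface, ΣR_partial = 0.9933 K/W.
T_interface = T_in − Q·ΣR_partial = -176 °C − (-146.6)(0.9933) = -30.4 °C

T = -30.4 °C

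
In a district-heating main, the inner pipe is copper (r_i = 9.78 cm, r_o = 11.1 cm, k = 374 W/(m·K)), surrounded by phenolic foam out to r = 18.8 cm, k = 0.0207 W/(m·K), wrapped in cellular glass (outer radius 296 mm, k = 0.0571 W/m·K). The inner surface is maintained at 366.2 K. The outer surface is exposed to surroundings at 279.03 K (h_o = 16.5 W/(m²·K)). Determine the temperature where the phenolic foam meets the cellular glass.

T = 300.2 K

Treat each layer as a resistance in series:
  R'_copper = ln(0.111/0.0978)/(2πk) = 0.1266/(2π·374) = 5.388×10^-5 m·K/W
  R'_phenolic foam = ln(0.188/0.111)/(2πk) = 0.5269/(2π·0.0207) = 4.051 m·K/W
  R'_cellular glass = ln(0.296/0.188)/(2πk) = 0.4539/(2π·0.0571) = 1.265 m·K/W
  R'_conv,out = 1/(2πr h) = 1/(2π·0.296·16.5) = 0.03259 m·K/W
ΣR = 5.388×10^-5 + 4.051 + 1.265 + 0.03259 = 5.349 m·K/W
Q' = ΔT/ΣR = (366.2 K − 279.03 K)/5.349 = 16.30 W/m
From the inner boundary to the phenolic foam/cellular glass interface, ΣR_partial = 4.051 m·K/W.
T_interface = T_in − Q'·ΣR_partial = 366.2 K − (16.30)(4.051) = 300.2 K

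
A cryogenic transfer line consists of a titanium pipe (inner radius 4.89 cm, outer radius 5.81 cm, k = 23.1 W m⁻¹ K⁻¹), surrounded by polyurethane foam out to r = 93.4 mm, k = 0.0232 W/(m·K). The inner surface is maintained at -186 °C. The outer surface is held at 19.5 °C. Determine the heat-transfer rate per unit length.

Q' = 63.1 W/m

Treat each layer as a resistance in series:
  R'_titanium = ln(0.0581/0.0489)/(2πk) = 0.1724/(2π·23.1) = 0.001188 m·K/W
  R'_polyurethane foam = ln(0.0934/0.0581)/(2πk) = 0.4747/(2π·0.0232) = 3.257 m·K/W
ΣR = 0.001188 + 3.257 = 3.258 m·K/W
Q' = ΔT/ΣR = (-186 °C − 19.5 °C)/3.258 = -63.1 W/m
(Negative Q' ⇒ heat flows inward; heat gain = 63.1 W/m.)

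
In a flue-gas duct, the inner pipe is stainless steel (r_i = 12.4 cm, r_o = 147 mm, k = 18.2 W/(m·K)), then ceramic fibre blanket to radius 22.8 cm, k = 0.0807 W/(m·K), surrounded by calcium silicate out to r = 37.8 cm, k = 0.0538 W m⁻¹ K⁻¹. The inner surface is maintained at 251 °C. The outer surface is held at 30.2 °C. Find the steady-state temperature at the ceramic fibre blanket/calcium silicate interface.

Treat each layer as a resistance in series:
  R'_stainless steel = ln(0.147/0.124)/(2πk) = 0.1702/(2π·18.2) = 0.001488 m·K/W
  R'_ceramic fibre blanket = ln(0.228/0.147)/(2πk) = 0.4389/(2π·0.0807) = 0.8656 m·K/W
  R'_calcium silicate = ln(0.378/0.228)/(2πk) = 0.5055/(2π·0.0538) = 1.496 m·K/W
ΣR = 0.001488 + 0.8656 + 1.496 = 2.363 m·K/W
Q' = ΔT/ΣR = (251 °C − 30.2 °C)/2.363 = 93.44 W/m
From the inner boundary to the ceramic fibre blanket/calcium silicate interface, ΣR_partial = 0.8671 m·K/W.
T_interface = T_in − Q'·ΣR_partial = 251 °C − (93.44)(0.8671) = 170 °C

T = 170 °C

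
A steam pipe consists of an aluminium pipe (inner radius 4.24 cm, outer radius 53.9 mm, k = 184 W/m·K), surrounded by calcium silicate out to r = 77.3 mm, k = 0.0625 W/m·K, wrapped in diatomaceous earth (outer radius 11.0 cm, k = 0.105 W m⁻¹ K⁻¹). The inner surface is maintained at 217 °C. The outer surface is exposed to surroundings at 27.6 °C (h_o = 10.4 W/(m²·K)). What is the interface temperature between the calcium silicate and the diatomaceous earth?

Series thermal resistances, inner to outer:
  R'_aluminium = ln(0.0539/0.0424)/(2πk) = 0.2400/(2π·184) = 2.076×10^-4 m·K/W
  R'_calcium silicate = ln(0.0773/0.0539)/(2πk) = 0.3606/(2π·0.0625) = 0.9182 m·K/W
  R'_diatomaceous earth = ln(0.110/0.0773)/(2πk) = 0.3528/(2π·0.105) = 0.5347 m·K/W
  R'_conv,out = 1/(2πr h) = 1/(2π·0.110·10.4) = 0.1391 m·K/W
ΣR = 2.076×10^-4 + 0.9182 + 0.5347 + 0.1391 = 1.592 m·K/W
Q' = ΔT/ΣR = (217 °C − 27.6 °C)/1.592 = 119.0 W/m
From the inner boundary to the calcium silicate/diatomaceous earth interface, ΣR_partial = 0.9184 m·K/W.
T_interface = T_in − Q'·ΣR_partial = 217 °C − (119.0)(0.9184) = 108 °C

T = 108 °C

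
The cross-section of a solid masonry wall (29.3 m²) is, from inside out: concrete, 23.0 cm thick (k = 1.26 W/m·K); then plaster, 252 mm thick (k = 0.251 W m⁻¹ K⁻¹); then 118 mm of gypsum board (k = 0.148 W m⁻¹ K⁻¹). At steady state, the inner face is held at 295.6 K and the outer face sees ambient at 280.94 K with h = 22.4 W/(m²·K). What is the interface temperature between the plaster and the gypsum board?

T = 287.0 K

Resistance network (inner→outer):
  R_concrete = L/(kA) = 0.230/(1.26·29.3) = 0.006230 K/W
  R_plaster = L/(kA) = 0.252/(0.251·29.3) = 0.03427 K/W
  R_gypsum board = L/(kA) = 0.118/(0.148·29.3) = 0.02721 K/W
  R_conv,out = 1/(hA) = 1/(22.4·29.3) = 0.001524 K/W
ΣR = 0.006230 + 0.03427 + 0.02721 + 0.001524 = 0.06923 K/W
Q = ΔT/ΣR = (295.6 K − 280.94 K)/0.06923 = 211.8 W
From the inner boundary to the plaster/gypsum board interface, ΣR_partial = 0.04050 K/W.
T_interface = T_in − Q·ΣR_partial = 295.6 K − (211.8)(0.04050) = 287.0 K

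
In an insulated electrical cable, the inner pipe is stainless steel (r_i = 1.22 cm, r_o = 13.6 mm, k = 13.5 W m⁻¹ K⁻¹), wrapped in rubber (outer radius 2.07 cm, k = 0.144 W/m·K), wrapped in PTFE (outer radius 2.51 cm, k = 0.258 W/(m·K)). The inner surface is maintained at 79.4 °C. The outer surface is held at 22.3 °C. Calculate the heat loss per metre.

Series thermal resistances, inner to outer:
  R'_stainless steel = ln(0.0136/0.0122)/(2πk) = 0.1086/(2π·13.5) = 0.001281 m·K/W
  R'_rubber = ln(0.0207/0.0136)/(2πk) = 0.4201/(2π·0.144) = 0.4643 m·K/W
  R'_PTFE = ln(0.0251/0.0207)/(2πk) = 0.1927/(2π·0.258) = 0.1189 m·K/W
ΣR = 0.001281 + 0.4643 + 0.1189 = 0.5845 m·K/W
Q' = ΔT/ΣR = (79.4 °C − 22.3 °C)/0.5845 = 97.7 W/m

Q' = 97.7 W/m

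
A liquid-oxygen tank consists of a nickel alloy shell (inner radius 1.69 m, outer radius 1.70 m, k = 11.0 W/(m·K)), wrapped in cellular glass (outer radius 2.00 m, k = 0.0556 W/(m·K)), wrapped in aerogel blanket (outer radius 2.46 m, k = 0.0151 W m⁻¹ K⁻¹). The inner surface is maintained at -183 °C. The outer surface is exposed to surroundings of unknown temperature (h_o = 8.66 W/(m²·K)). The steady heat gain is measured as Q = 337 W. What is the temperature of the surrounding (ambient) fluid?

T_out = 26.1 °C

Sum the resistances:
  R_nickel alloy = (1/1.69 − 1/1.70)/(4πk) = 0.003481/(4π·11.0) = 2.518×10^-5 K/W
  R_cellular glass = (1/1.70 − 1/2.00)/(4πk) = 0.08824/(4π·0.0556) = 0.1263 K/W
  R_aerogel blanket = (1/2.00 − 1/2.46)/(4πk) = 0.09350/(4π·0.0151) = 0.4927 K/W
  R_conv,out = 1/(4πr²h) = 1/(4π·2.46²·8.66) = 0.001518 K/W
ΣR = 0.6206 K/W
ΔT = Q·ΣR = 337 × 0.6206 = 209.1 K
Heat flows inward, so T_out = T_in + ΔT = -183 + 209.1 = 26.1 °C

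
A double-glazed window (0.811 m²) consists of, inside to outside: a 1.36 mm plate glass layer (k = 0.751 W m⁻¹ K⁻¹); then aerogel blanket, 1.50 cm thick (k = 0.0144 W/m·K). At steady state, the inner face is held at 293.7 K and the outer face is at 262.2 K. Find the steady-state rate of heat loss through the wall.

Resistance network (inner→outer):
  R_plate glass = L/(kA) = 0.00136/(0.751·0.811) = 0.002233 K/W
  R_aerogel blanket = L/(kA) = 0.0150/(0.0144·0.811) = 1.284 K/W
ΣR = 0.002233 + 1.284 = 1.286 K/W
Q = ΔT/ΣR = (293.7 K − 262.2 K)/1.286 = 24.5 W

Q = 24.5 W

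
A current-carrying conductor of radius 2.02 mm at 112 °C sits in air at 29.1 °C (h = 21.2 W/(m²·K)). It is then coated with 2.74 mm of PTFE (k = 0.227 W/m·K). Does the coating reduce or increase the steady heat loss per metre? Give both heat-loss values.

increases: 22.3 → 38.1 W/m

Critical radius for a cylinder: r_cr = k/h = 0.0107 m = 1.07 cm.
Outer radius after coating: r₂ = 0.00202 + 0.00274 = 0.00476 m.
Since r₁ < r_cr and r₂ ≤ r_cr, the coating moves toward the maximum at r_cr — heat loss rises.
Bare: R = 1/(2πr₁h) = 3.716 m·K/W; Q = 82.9/3.716 = 22.3 W/m.
Coated: R = R_cond + R_conv = 2.178 m·K/W; Q = 82.9/2.178 = 38.1 W/m.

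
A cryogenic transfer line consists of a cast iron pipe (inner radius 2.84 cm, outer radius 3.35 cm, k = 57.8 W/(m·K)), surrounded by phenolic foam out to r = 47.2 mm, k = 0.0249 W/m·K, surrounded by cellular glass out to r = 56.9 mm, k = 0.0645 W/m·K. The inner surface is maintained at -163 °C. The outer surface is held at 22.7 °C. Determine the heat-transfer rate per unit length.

Q' = 70.0 W/m

Treat each layer as a resistance in series:
  R'_cast iron = ln(0.0335/0.0284)/(2πk) = 0.1652/(2π·57.8) = 4.548×10^-4 m·K/W
  R'_phenolic foam = ln(0.0472/0.0335)/(2πk) = 0.3428/(2π·0.0249) = 2.191 m·K/W
  R'_cellular glass = ln(0.0569/0.0472)/(2πk) = 0.1869/(2π·0.0645) = 0.4612 m·K/W
ΣR = 4.548×10^-4 + 2.191 + 0.4612 = 2.653 m·K/W
Q' = ΔT/ΣR = (-163 °C − 22.7 °C)/2.653 = -70.0 W/m
(Negative Q' ⇒ heat flows inward; heat gain = 70.0 W/m.)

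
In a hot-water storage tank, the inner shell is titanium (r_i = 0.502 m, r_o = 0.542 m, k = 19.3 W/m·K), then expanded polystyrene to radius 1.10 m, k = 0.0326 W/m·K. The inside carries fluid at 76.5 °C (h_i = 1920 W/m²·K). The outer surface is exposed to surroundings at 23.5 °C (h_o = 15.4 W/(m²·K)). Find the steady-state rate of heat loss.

Treat each layer as a resistance in series:
  R_conv,in = 1/(4πr²h) = 1/(4π·0.502²·1920) = 1.645×10^-4 K/W
  R_titanium = (1/0.502 − 1/0.542)/(4πk) = 0.1470/(4π·19.3) = 6.062×10^-4 K/W
  R_expanded polystyrene = (1/0.542 − 1/1.10)/(4πk) = 0.9359/(4π·0.0326) = 2.285 K/W
  R_conv,out = 1/(4πr²h) = 1/(4π·1.10²·15.4) = 0.004271 K/W
ΣR = 1.645×10^-4 + 6.062×10^-4 + 2.285 + 0.004271 = 2.290 K/W
Q = ΔT/ΣR = (76.5 °C − 23.5 °C)/2.290 = 23.1 W

Q = 23.1 W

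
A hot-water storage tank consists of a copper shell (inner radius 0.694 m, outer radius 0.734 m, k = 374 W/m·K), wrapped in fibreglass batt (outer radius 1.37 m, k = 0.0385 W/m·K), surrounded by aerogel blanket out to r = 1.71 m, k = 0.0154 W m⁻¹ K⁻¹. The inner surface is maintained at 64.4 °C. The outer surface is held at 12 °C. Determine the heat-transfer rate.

Q = 25.5 W

Resistance network (inner→outer):
  R_copper = (1/0.694 − 1/0.734)/(4πk) = 0.07852/(4π·374) = 1.671×10^-5 K/W
  R_fibreglass batt = (1/0.734 − 1/1.37)/(4πk) = 0.6325/(4π·0.0385) = 1.307 K/W
  R_aerogel blanket = (1/1.37 − 1/1.71)/(4πk) = 0.1451/(4π·0.0154) = 0.7499 K/W
ΣR = 1.671×10^-5 + 1.307 + 0.7499 = 2.057 K/W
Q = ΔT/ΣR = (64.4 °C − 12 °C)/2.057 = 25.5 W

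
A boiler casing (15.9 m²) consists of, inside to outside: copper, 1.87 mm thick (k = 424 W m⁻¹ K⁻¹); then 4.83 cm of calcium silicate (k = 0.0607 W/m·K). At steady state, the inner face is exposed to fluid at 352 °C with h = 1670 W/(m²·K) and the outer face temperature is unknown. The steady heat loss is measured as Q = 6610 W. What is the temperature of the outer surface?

Sum the resistances:
  R_conv,in = 1/(hA) = 1/(1670·15.9) = 3.766×10^-5 K/W
  R_copper = L/(kA) = 0.00187/(424·15.9) = 2.774×10^-7 K/W
  R_calcium silicate = L/(kA) = 0.0483/(0.0607·15.9) = 0.05005 K/W
ΣR = 0.05008 K/W
ΔT = Q·ΣR = 6610 × 0.05008 = 331.0 K
Heat flows outward, so T_out = T_in − ΔT = 352 − 331.0 = 21.0 °C

T_out = 21.0 °C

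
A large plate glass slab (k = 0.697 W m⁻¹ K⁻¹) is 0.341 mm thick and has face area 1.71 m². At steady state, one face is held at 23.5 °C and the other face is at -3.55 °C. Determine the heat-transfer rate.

Q = kA·ΔT/L = 0.697 × 1.71 × |23.5 °C − -3.55 °C| / 3.41×10^-4 = 94500 W

Q = 94500 W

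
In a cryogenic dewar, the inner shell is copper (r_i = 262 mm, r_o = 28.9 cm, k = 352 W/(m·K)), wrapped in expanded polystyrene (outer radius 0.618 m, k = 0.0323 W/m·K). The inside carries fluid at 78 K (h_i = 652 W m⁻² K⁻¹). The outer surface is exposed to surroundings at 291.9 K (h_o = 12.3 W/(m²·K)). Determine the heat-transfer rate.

Resistance network (inner→outer):
  R_conv,in = 1/(4πr²h) = 1/(4π·0.262²·652) = 0.001778 K/W
  R_copper = (1/0.262 − 1/0.289)/(4πk) = 0.3566/(4π·352) = 8.061×10^-5 K/W
  R_expanded polystyrene = (1/0.289 − 1/0.618)/(4πk) = 1.842/(4π·0.0323) = 4.538 K/W
  R_conv,out = 1/(4πr²h) = 1/(4π·0.618²·12.3) = 0.01694 K/W
ΣR = 0.001778 + 8.061×10^-5 + 4.538 + 0.01694 = 4.557 K/W
Q = ΔT/ΣR = (78 K − 291.9 K)/4.557 = -46.9 W
(Negative Q ⇒ heat flows inward; heat gain = 46.9 W.)

Q = 46.9 W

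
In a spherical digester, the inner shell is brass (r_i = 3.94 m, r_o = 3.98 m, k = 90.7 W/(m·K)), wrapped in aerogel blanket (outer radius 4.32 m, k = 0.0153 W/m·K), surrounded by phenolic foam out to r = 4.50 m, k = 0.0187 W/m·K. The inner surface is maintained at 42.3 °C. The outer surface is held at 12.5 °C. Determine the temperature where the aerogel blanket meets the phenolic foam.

Resistance network (inner→outer):
  R_brass = (1/3.94 − 1/3.98)/(4πk) = 0.002551/(4π·90.7) = 2.238×10^-6 K/W
  R_aerogel blanket = (1/3.98 − 1/4.32)/(4πk) = 0.01977/(4π·0.0153) = 0.1029 K/W
  R_phenolic foam = (1/4.32 − 1/4.50)/(4πk) = 0.009259/(4π·0.0187) = 0.03940 K/W
ΣR = 2.238×10^-6 + 0.1029 + 0.03940 = 0.1423 K/W
Q = ΔT/ΣR = (42.3 °C − 12.5 °C)/0.1423 = 209.4 W
From the inner boundary to the aerogel blanket/phenolic foam interface, ΣR_partial = 0.1029 K/W.
T_interface = T_in − Q·ΣR_partial = 42.3 °C − (209.4)(0.1029) = 20.8 °C

T = 20.8 °C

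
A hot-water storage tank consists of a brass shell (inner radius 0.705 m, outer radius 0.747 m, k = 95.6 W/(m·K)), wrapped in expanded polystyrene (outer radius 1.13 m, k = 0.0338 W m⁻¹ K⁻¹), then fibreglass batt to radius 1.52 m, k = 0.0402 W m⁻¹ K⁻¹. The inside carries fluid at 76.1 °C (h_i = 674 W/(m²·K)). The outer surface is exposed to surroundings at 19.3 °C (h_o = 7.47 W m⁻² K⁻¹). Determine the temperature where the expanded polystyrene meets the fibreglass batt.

Treat each layer as a resistance in series:
  R_conv,in = 1/(4πr²h) = 1/(4π·0.705²·674) = 2.375×10^-4 K/W
  R_brass = (1/0.705 − 1/0.747)/(4πk) = 0.07975/(4π·95.6) = 6.639×10^-5 K/W
  R_expanded polystyrene = (1/0.747 − 1/1.13)/(4πk) = 0.4537/(4π·0.0338) = 1.068 K/W
  R_fibreglass batt = (1/1.13 − 1/1.52)/(4πk) = 0.2271/(4π·0.0402) = 0.4495 K/W
  R_conv,out = 1/(4πr²h) = 1/(4π·1.52²·7.47) = 0.004611 K/W
ΣR = 2.375×10^-4 + 6.639×10^-5 + 1.068 + 0.4495 + 0.004611 = 1.522 K/W
Q = ΔT/ΣR = (76.1 °C − 19.3 °C)/1.522 = 37.32 W
From the inner boundary to the expanded polystyrene/fibreglass batt interface, ΣR_partial = 1.068 K/W.
T_interface = T_in − Q·ΣR_partial = 76.1 °C − (37.32)(1.068) = 36.2 °C

T = 36.2 °C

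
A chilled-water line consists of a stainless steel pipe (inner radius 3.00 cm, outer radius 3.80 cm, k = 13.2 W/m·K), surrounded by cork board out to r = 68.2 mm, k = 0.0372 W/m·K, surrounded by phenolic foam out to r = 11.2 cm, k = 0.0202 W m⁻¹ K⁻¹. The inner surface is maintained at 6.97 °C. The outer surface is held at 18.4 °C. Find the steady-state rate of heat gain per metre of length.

Q' = 1.78 W/m

Series thermal resistances, inner to outer:
  R'_stainless steel = ln(0.0380/0.0300)/(2πk) = 0.2364/(2π·13.2) = 0.002850 m·K/W
  R'_cork board = ln(0.0682/0.0380)/(2πk) = 0.5849/(2π·0.0372) = 2.502 m·K/W
  R'_phenolic foam = ln(0.112/0.0682)/(2πk) = 0.4961/(2π·0.0202) = 3.908 m·K/W
ΣR = 0.002850 + 2.502 + 3.908 = 6.413 m·K/W
Q' = ΔT/ΣR = (6.97 °C − 18.4 °C)/6.413 = -1.78 W/m
(Negative Q' ⇒ heat flows inward; heat gain = 1.78 W/m.)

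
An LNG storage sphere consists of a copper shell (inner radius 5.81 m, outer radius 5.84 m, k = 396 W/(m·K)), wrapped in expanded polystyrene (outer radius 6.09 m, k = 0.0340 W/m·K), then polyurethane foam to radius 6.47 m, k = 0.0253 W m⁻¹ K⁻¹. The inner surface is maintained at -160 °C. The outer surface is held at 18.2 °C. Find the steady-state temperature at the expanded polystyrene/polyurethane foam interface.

Series thermal resistances, inner to outer:
  R_copper = (1/5.81 − 1/5.84)/(4πk) = 8.842×10^-4/(4π·396) = 1.777×10^-7 K/W
  R_expanded polystyrene = (1/5.84 − 1/6.09)/(4πk) = 0.007029/(4π·0.0340) = 0.01645 K/W
  R_polyurethane foam = (1/6.09 − 1/6.47)/(4πk) = 0.009644/(4π·0.0253) = 0.03033 K/W
ΣR = 1.777×10^-7 + 0.01645 + 0.03033 = 0.04678 K/W
Q = ΔT/ΣR = (-160 °C − 18.2 °C)/0.04678 = -3809 W
From the inner boundary to the expanded polystyrene/polyurethane foam interface, ΣR_partial = 0.01645 K/W.
T_interface = T_in − Q·ΣR_partial = -160 °C − (-3809)(0.01645) = -97.3 °C

T = -97.3 °C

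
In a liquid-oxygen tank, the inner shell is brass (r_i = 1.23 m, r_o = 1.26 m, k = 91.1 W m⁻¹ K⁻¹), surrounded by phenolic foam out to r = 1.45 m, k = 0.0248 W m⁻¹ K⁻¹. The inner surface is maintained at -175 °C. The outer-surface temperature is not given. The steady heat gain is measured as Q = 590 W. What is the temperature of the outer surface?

Sum the resistances:
  R_brass = (1/1.23 − 1/1.26)/(4πk) = 0.01936/(4π·91.1) = 1.691×10^-5 K/W
  R_phenolic foam = (1/1.26 − 1/1.45)/(4πk) = 0.1040/(4π·0.0248) = 0.3337 K/W
ΣR = 0.3337 K/W
ΔT = Q·ΣR = 590 × 0.3337 = 196.9 K
Heat flows inward, so T_out = T_in + ΔT = -175 + 196.9 = 21.9 °C

T_out = 21.9 °C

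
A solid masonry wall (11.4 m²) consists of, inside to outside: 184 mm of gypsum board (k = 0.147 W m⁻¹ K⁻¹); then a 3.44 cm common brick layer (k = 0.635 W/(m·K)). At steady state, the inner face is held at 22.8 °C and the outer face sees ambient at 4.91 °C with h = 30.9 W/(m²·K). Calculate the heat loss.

Q = 152 W

Series thermal resistances, inner to outer:
  R_gypsum board = L/(kA) = 0.184/(0.147·11.4) = 0.1098 K/W
  R_common brick = L/(kA) = 0.0344/(0.635·11.4) = 0.004752 K/W
  R_conv,out = 1/(hA) = 1/(30.9·11.4) = 0.002839 K/W
ΣR = 0.1098 + 0.004752 + 0.002839 = 0.1174 K/W
Q = ΔT/ΣR = (22.8 °C − 4.91 °C)/0.1174 = 152 W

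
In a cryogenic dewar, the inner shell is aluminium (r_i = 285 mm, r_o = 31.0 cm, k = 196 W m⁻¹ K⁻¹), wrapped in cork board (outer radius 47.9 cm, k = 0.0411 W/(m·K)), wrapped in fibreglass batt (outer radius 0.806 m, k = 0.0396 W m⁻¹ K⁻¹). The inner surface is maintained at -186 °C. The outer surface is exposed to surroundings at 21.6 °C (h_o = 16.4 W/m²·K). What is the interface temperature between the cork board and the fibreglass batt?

T = -69.1 °C

Treat each layer as a resistance in series:
  R_aluminium = (1/0.285 − 1/0.310)/(4πk) = 0.2830/(4π·196) = 1.149×10^-4 K/W
  R_cork board = (1/0.310 − 1/0.479)/(4πk) = 1.138/(4π·0.0411) = 2.204 K/W
  R_fibreglass batt = (1/0.479 − 1/0.806)/(4πk) = 0.8470/(4π·0.0396) = 1.702 K/W
  R_conv,out = 1/(4πr²h) = 1/(4π·0.806²·16.4) = 0.007469 K/W
ΣR = 1.149×10^-4 + 2.204 + 1.702 + 0.007469 = 3.914 K/W
Q = ΔT/ΣR = (-186 °C − 21.6 °C)/3.914 = -53.04 W
From the inner boundary to the cork board/fibreglass batt interface, ΣR_partial = 2.204 K/W.
T_interface = T_in − Q·ΣR_partial = -186 °C − (-53.04)(2.204) = -69.1 °C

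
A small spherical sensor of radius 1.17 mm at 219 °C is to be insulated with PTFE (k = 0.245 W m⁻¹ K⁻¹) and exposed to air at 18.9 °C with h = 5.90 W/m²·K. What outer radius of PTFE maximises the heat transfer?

For a sphere, r_cr = 2k_ins/h = 2·0.245/5.90 = 0.0831 m = 8.31 cm

r_cr = 8.31 cm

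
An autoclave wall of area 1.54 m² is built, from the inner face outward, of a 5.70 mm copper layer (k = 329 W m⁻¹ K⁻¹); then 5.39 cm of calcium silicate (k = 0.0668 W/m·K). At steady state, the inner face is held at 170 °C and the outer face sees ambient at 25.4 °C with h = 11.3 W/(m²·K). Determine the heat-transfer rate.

Q = 249 W

Treat each layer as a resistance in series:
  R_copper = L/(kA) = 0.00570/(329·1.54) = 1.125×10^-5 K/W
  R_calcium silicate = L/(kA) = 0.0539/(0.0668·1.54) = 0.5240 K/W
  R_conv,out = 1/(hA) = 1/(11.3·1.54) = 0.05746 K/W
ΣR = 1.125×10^-5 + 0.5240 + 0.05746 = 0.5815 K/W
Q = ΔT/ΣR = (170 °C − 25.4 °C)/0.5815 = 249 W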